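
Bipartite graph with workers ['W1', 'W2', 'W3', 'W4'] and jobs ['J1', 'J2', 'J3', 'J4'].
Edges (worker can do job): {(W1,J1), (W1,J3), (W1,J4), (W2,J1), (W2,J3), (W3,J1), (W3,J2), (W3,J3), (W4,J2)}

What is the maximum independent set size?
Maximum independent set = 4

By König's theorem:
- Min vertex cover = Max matching = 4
- Max independent set = Total vertices - Min vertex cover
- Max independent set = 8 - 4 = 4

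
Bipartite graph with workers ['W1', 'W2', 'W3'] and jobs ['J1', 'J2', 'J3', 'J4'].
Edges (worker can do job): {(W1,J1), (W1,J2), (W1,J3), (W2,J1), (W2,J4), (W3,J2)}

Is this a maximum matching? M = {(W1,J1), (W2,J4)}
No, size 2 is not maximum

Proposed matching has size 2.
Maximum matching size for this graph: 3.

This is NOT maximum - can be improved to size 3.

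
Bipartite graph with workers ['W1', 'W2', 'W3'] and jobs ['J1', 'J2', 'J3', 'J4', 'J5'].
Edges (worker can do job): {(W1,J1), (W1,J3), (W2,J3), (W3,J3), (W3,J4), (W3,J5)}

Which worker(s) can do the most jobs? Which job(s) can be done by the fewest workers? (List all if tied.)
Most versatile: W3 (3 jobs); Least covered: J2 (0 workers)

Worker degrees (jobs they can do): W1:2, W2:1, W3:3
Job degrees (workers who can do it): J1:1, J2:0, J3:3, J4:1, J5:1

Maximum worker degree is 3, achieved by: W3
Minimum job degree is 0, achieved by: J2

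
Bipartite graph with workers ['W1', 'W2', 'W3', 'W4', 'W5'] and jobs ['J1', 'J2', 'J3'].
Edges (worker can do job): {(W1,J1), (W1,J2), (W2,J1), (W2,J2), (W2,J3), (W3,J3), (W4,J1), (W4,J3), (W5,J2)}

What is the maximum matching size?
Maximum matching size = 3

Maximum matching: {(W3,J3), (W4,J1), (W5,J2)}
Size: 3

This assigns 3 workers to 3 distinct jobs.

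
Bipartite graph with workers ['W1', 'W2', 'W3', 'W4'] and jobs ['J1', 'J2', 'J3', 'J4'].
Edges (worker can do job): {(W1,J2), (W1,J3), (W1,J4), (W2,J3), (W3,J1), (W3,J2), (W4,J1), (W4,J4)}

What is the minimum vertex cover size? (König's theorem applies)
Minimum vertex cover size = 4

By König's theorem: in bipartite graphs,
min vertex cover = max matching = 4

Maximum matching has size 4, so minimum vertex cover also has size 4.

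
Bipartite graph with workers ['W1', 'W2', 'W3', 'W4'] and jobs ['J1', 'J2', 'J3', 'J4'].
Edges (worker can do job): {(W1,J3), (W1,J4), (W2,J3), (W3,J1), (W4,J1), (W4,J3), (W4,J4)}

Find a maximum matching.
Matching: {(W1,J4), (W3,J1), (W4,J3)}

Maximum matching (size 3):
  W1 → J4
  W3 → J1
  W4 → J3

Each worker is assigned to at most one job, and each job to at most one worker.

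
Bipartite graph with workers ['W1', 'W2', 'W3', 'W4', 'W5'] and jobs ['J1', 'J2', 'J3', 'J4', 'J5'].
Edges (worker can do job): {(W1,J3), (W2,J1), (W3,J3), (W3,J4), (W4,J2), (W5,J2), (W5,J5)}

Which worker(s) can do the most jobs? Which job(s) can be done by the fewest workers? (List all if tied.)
Most versatile: W3, W5 (2 jobs); Least covered: J1, J4, J5 (1 workers)

Worker degrees (jobs they can do): W1:1, W2:1, W3:2, W4:1, W5:2
Job degrees (workers who can do it): J1:1, J2:2, J3:2, J4:1, J5:1

Maximum worker degree is 2, achieved by: W3, W5
Minimum job degree is 1, achieved by: J1, J4, J5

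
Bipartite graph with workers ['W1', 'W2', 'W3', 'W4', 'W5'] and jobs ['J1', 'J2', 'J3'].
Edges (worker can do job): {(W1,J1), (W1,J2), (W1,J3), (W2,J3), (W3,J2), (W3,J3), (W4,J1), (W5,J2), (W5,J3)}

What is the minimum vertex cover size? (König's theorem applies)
Minimum vertex cover size = 3

By König's theorem: in bipartite graphs,
min vertex cover = max matching = 3

Maximum matching has size 3, so minimum vertex cover also has size 3.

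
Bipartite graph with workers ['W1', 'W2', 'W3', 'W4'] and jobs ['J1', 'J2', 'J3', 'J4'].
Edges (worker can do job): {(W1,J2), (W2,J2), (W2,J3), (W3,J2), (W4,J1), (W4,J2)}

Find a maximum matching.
Matching: {(W2,J3), (W3,J2), (W4,J1)}

Maximum matching (size 3):
  W2 → J3
  W3 → J2
  W4 → J1

Each worker is assigned to at most one job, and each job to at most one worker.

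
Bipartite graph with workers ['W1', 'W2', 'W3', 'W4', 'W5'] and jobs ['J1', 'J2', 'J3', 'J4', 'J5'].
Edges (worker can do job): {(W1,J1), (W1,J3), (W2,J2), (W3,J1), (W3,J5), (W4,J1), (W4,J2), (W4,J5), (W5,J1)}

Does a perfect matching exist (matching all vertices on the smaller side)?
No, maximum matching has size 4 < 5

Maximum matching has size 4, need 5 for perfect matching.
Unmatched workers: ['W2']
Unmatched jobs: ['J4']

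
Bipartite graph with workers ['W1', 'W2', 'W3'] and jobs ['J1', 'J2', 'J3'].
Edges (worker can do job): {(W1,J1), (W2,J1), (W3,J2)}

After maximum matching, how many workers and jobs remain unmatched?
Unmatched: 1 workers, 1 jobs

Maximum matching size: 2
Workers: 3 total, 2 matched, 1 unmatched
Jobs: 3 total, 2 matched, 1 unmatched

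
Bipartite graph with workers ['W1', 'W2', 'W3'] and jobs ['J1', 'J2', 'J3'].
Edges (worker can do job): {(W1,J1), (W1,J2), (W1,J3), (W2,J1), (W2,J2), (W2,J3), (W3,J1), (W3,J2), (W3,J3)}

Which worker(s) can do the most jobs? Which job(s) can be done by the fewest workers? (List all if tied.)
Most versatile: W1, W2, W3 (3 jobs); Least covered: J1, J2, J3 (3 workers)

Worker degrees (jobs they can do): W1:3, W2:3, W3:3
Job degrees (workers who can do it): J1:3, J2:3, J3:3

Maximum worker degree is 3, achieved by: W1, W2, W3
Minimum job degree is 3, achieved by: J1, J2, J3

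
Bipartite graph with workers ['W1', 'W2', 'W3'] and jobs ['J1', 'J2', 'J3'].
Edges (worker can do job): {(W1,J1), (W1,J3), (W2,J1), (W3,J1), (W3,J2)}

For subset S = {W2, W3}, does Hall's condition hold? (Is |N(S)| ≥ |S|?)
Yes: |N(S)| = 2, |S| = 2

Subset S = {W2, W3}
Neighbors N(S) = {J1, J2}

|N(S)| = 2, |S| = 2
Hall's condition: |N(S)| ≥ |S| is satisfied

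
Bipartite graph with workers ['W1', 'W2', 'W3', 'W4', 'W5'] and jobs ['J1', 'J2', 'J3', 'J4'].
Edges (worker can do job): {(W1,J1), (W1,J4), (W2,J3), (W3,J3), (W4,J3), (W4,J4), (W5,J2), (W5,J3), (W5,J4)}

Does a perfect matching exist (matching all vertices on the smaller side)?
Yes, perfect matching exists (size 4)

Perfect matching: {(W1,J1), (W3,J3), (W4,J4), (W5,J2)}
All 4 vertices on the smaller side are matched.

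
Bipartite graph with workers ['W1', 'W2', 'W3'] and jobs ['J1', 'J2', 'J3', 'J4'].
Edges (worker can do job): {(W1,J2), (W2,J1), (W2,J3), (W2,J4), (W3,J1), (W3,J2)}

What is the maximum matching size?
Maximum matching size = 3

Maximum matching: {(W1,J2), (W2,J4), (W3,J1)}
Size: 3

This assigns 3 workers to 3 distinct jobs.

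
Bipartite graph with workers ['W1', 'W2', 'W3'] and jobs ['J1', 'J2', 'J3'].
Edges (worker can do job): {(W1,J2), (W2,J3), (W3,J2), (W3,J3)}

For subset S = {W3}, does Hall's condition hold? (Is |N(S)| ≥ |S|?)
Yes: |N(S)| = 2, |S| = 1

Subset S = {W3}
Neighbors N(S) = {J2, J3}

|N(S)| = 2, |S| = 1
Hall's condition: |N(S)| ≥ |S| is satisfied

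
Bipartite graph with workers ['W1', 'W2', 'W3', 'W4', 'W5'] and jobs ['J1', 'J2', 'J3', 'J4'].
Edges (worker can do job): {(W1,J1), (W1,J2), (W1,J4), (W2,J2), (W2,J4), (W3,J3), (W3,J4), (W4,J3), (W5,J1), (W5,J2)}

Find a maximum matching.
Matching: {(W1,J4), (W2,J2), (W3,J3), (W5,J1)}

Maximum matching (size 4):
  W1 → J4
  W2 → J2
  W3 → J3
  W5 → J1

Each worker is assigned to at most one job, and each job to at most one worker.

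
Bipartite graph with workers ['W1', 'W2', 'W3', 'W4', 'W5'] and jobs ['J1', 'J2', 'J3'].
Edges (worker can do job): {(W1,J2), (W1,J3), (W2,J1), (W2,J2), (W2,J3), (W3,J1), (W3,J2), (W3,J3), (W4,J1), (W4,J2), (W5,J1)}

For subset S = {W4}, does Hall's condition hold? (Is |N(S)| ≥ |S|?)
Yes: |N(S)| = 2, |S| = 1

Subset S = {W4}
Neighbors N(S) = {J1, J2}

|N(S)| = 2, |S| = 1
Hall's condition: |N(S)| ≥ |S| is satisfied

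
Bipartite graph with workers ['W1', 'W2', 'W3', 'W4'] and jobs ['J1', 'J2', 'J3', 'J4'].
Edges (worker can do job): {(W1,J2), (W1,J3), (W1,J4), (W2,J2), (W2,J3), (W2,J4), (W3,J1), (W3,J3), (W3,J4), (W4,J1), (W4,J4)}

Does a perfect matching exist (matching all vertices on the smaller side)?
Yes, perfect matching exists (size 4)

Perfect matching: {(W1,J4), (W2,J2), (W3,J3), (W4,J1)}
All 4 vertices on the smaller side are matched.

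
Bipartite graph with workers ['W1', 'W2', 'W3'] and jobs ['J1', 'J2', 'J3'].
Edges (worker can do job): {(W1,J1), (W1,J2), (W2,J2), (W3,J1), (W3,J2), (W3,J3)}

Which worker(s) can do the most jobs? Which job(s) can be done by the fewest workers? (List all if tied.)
Most versatile: W3 (3 jobs); Least covered: J3 (1 workers)

Worker degrees (jobs they can do): W1:2, W2:1, W3:3
Job degrees (workers who can do it): J1:2, J2:3, J3:1

Maximum worker degree is 3, achieved by: W3
Minimum job degree is 1, achieved by: J3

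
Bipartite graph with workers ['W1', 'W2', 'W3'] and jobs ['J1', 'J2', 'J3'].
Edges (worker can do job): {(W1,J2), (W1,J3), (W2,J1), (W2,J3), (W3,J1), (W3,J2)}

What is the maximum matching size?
Maximum matching size = 3

Maximum matching: {(W1,J2), (W2,J3), (W3,J1)}
Size: 3

This assigns 3 workers to 3 distinct jobs.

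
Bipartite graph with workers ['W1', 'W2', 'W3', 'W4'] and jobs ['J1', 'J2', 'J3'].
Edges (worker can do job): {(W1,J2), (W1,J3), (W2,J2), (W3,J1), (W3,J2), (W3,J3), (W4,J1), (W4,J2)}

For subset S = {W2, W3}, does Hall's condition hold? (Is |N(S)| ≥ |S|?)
Yes: |N(S)| = 3, |S| = 2

Subset S = {W2, W3}
Neighbors N(S) = {J1, J2, J3}

|N(S)| = 3, |S| = 2
Hall's condition: |N(S)| ≥ |S| is satisfied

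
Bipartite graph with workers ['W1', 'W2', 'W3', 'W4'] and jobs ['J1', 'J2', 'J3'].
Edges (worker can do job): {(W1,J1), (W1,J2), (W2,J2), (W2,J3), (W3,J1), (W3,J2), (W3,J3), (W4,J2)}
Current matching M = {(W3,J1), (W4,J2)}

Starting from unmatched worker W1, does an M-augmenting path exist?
Yes: W1 → J1 → W3 → J3

An M-augmenting path alternates non-matching / matching edges, starting and ending at unmatched vertices.
Path: W1 → J1 → W3 → J3
(J3 is unmatched in M, so the path is augmenting.)
Flipping edges along this path would increase |M| from 2 to 3.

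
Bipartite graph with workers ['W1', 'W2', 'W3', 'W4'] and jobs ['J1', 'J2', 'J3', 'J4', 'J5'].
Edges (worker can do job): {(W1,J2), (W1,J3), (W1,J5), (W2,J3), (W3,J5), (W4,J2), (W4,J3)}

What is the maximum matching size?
Maximum matching size = 3

Maximum matching: {(W1,J2), (W3,J5), (W4,J3)}
Size: 3

This assigns 3 workers to 3 distinct jobs.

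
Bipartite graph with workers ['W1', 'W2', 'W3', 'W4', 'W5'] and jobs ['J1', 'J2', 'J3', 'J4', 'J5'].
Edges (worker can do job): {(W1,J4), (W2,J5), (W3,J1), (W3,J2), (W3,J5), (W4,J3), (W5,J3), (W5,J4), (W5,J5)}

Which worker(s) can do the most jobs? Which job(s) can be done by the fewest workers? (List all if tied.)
Most versatile: W3, W5 (3 jobs); Least covered: J1, J2 (1 workers)

Worker degrees (jobs they can do): W1:1, W2:1, W3:3, W4:1, W5:3
Job degrees (workers who can do it): J1:1, J2:1, J3:2, J4:2, J5:3

Maximum worker degree is 3, achieved by: W3, W5
Minimum job degree is 1, achieved by: J1, J2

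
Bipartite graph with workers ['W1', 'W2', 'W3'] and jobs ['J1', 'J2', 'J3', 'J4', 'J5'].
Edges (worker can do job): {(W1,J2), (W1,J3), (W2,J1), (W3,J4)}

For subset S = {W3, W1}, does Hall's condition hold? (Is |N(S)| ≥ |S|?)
Yes: |N(S)| = 3, |S| = 2

Subset S = {W3, W1}
Neighbors N(S) = {J2, J3, J4}

|N(S)| = 3, |S| = 2
Hall's condition: |N(S)| ≥ |S| is satisfied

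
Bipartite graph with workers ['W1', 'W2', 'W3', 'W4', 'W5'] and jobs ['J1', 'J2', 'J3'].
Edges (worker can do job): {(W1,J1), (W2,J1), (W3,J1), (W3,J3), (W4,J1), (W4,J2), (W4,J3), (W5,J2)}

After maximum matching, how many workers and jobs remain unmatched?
Unmatched: 2 workers, 0 jobs

Maximum matching size: 3
Workers: 5 total, 3 matched, 2 unmatched
Jobs: 3 total, 3 matched, 0 unmatched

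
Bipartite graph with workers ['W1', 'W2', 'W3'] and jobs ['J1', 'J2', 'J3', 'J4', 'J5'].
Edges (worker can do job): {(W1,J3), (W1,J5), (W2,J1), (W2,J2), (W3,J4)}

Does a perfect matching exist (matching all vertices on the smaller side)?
Yes, perfect matching exists (size 3)

Perfect matching: {(W1,J5), (W2,J2), (W3,J4)}
All 3 vertices on the smaller side are matched.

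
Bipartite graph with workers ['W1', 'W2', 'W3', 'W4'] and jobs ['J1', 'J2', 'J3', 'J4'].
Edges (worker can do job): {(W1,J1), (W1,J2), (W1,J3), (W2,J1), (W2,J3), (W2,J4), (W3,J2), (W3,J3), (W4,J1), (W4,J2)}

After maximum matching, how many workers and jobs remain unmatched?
Unmatched: 0 workers, 0 jobs

Maximum matching size: 4
Workers: 4 total, 4 matched, 0 unmatched
Jobs: 4 total, 4 matched, 0 unmatched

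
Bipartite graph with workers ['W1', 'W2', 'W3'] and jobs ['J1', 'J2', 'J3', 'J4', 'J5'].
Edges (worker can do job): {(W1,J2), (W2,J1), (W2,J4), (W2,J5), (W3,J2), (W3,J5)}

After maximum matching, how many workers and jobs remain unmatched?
Unmatched: 0 workers, 2 jobs

Maximum matching size: 3
Workers: 3 total, 3 matched, 0 unmatched
Jobs: 5 total, 3 matched, 2 unmatched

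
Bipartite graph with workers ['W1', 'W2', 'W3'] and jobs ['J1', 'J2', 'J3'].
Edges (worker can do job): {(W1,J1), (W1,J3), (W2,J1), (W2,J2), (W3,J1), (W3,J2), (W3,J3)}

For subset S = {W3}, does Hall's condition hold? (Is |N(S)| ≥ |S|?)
Yes: |N(S)| = 3, |S| = 1

Subset S = {W3}
Neighbors N(S) = {J1, J2, J3}

|N(S)| = 3, |S| = 1
Hall's condition: |N(S)| ≥ |S| is satisfied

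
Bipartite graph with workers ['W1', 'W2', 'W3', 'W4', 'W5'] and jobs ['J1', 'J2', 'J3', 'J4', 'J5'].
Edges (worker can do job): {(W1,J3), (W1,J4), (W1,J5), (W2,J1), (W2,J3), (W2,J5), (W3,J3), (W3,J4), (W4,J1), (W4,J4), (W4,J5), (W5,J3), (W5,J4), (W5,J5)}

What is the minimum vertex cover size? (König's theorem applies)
Minimum vertex cover size = 4

By König's theorem: in bipartite graphs,
min vertex cover = max matching = 4

Maximum matching has size 4, so minimum vertex cover also has size 4.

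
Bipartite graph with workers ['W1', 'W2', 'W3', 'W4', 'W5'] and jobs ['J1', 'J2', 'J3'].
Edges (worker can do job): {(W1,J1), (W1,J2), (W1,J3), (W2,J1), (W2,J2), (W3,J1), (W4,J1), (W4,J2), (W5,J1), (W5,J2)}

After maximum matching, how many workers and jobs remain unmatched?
Unmatched: 2 workers, 0 jobs

Maximum matching size: 3
Workers: 5 total, 3 matched, 2 unmatched
Jobs: 3 total, 3 matched, 0 unmatched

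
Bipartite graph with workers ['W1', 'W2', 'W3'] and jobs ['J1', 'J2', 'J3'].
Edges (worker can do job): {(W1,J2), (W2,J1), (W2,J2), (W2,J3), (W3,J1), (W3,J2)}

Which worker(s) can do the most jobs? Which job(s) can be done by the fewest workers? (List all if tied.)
Most versatile: W2 (3 jobs); Least covered: J3 (1 workers)

Worker degrees (jobs they can do): W1:1, W2:3, W3:2
Job degrees (workers who can do it): J1:2, J2:3, J3:1

Maximum worker degree is 3, achieved by: W2
Minimum job degree is 1, achieved by: J3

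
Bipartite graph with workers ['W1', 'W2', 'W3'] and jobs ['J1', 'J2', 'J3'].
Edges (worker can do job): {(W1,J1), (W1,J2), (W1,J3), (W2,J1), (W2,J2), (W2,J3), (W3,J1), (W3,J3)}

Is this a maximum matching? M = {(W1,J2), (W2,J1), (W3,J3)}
Yes, size 3 is maximum

Proposed matching has size 3.
Maximum matching size for this graph: 3.

This is a maximum matching.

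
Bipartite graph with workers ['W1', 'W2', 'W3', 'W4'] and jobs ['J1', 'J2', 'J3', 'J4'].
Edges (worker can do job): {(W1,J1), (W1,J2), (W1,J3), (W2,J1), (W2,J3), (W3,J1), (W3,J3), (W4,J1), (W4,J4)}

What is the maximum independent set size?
Maximum independent set = 4

By König's theorem:
- Min vertex cover = Max matching = 4
- Max independent set = Total vertices - Min vertex cover
- Max independent set = 8 - 4 = 4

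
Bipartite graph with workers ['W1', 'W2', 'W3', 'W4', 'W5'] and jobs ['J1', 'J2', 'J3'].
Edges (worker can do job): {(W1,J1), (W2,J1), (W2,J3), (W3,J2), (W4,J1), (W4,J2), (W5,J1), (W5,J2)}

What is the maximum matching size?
Maximum matching size = 3

Maximum matching: {(W2,J3), (W3,J2), (W5,J1)}
Size: 3

This assigns 3 workers to 3 distinct jobs.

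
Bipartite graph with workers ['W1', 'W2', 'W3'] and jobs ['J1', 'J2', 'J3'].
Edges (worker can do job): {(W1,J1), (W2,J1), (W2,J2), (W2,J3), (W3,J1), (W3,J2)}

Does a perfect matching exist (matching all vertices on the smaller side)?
Yes, perfect matching exists (size 3)

Perfect matching: {(W1,J1), (W2,J3), (W3,J2)}
All 3 vertices on the smaller side are matched.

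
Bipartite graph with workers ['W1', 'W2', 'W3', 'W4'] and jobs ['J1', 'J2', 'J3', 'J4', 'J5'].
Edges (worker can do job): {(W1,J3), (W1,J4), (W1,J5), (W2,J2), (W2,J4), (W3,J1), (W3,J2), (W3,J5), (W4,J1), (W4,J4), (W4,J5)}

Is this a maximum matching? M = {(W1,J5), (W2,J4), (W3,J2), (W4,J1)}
Yes, size 4 is maximum

Proposed matching has size 4.
Maximum matching size for this graph: 4.

This is a maximum matching.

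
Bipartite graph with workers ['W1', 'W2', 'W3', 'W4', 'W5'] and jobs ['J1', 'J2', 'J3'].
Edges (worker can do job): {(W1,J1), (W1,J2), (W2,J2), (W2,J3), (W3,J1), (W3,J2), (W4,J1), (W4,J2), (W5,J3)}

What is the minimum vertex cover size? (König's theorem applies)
Minimum vertex cover size = 3

By König's theorem: in bipartite graphs,
min vertex cover = max matching = 3

Maximum matching has size 3, so minimum vertex cover also has size 3.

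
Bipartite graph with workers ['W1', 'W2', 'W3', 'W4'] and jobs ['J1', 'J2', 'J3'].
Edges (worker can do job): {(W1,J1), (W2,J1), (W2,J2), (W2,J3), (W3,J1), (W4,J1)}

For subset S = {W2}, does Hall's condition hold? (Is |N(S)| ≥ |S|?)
Yes: |N(S)| = 3, |S| = 1

Subset S = {W2}
Neighbors N(S) = {J1, J2, J3}

|N(S)| = 3, |S| = 1
Hall's condition: |N(S)| ≥ |S| is satisfied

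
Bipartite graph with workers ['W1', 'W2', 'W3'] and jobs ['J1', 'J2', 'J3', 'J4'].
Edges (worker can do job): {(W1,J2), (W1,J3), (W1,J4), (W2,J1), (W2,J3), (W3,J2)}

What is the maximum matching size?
Maximum matching size = 3

Maximum matching: {(W1,J4), (W2,J1), (W3,J2)}
Size: 3

This assigns 3 workers to 3 distinct jobs.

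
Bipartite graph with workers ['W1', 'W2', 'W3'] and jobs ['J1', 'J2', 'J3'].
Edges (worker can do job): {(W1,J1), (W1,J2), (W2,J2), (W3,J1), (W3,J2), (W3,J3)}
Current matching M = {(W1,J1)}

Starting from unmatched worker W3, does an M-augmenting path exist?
Yes: W3 → J3

An M-augmenting path alternates non-matching / matching edges, starting and ending at unmatched vertices.
Path: W3 → J3
(J3 is unmatched in M, so the path is augmenting.)
Flipping edges along this path would increase |M| from 1 to 2.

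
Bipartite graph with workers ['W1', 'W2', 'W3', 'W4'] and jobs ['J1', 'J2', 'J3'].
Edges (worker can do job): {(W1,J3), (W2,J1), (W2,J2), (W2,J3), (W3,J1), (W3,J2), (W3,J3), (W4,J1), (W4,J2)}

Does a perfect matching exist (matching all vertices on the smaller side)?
Yes, perfect matching exists (size 3)

Perfect matching: {(W2,J1), (W3,J3), (W4,J2)}
All 3 vertices on the smaller side are matched.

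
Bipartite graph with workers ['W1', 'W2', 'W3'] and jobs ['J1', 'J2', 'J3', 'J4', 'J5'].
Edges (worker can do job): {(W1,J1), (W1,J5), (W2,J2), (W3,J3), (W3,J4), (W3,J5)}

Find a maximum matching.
Matching: {(W1,J1), (W2,J2), (W3,J5)}

Maximum matching (size 3):
  W1 → J1
  W2 → J2
  W3 → J5

Each worker is assigned to at most one job, and each job to at most one worker.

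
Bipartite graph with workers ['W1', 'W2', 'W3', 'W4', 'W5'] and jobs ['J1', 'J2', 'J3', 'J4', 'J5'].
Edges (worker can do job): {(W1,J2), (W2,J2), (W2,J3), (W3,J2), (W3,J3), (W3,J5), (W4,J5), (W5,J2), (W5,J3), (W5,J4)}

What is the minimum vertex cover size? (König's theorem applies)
Minimum vertex cover size = 4

By König's theorem: in bipartite graphs,
min vertex cover = max matching = 4

Maximum matching has size 4, so minimum vertex cover also has size 4.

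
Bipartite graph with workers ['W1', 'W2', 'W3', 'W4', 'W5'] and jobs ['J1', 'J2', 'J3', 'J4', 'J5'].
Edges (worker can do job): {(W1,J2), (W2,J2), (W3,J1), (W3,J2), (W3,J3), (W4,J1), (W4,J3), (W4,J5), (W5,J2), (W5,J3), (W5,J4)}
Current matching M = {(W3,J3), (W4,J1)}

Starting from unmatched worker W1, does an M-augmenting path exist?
Yes: W1 → J2

An M-augmenting path alternates non-matching / matching edges, starting and ending at unmatched vertices.
Path: W1 → J2
(J2 is unmatched in M, so the path is augmenting.)
Flipping edges along this path would increase |M| from 2 to 3.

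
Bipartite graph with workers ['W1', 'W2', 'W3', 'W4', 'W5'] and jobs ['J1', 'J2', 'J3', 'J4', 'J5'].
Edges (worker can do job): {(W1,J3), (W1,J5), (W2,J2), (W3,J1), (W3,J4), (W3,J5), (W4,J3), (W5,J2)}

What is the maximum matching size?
Maximum matching size = 4

Maximum matching: {(W1,J5), (W3,J1), (W4,J3), (W5,J2)}
Size: 4

This assigns 4 workers to 4 distinct jobs.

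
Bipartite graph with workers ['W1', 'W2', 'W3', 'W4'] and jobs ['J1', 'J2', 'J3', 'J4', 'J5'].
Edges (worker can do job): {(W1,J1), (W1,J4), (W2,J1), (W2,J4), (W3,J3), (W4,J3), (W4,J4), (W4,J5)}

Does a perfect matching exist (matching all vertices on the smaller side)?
Yes, perfect matching exists (size 4)

Perfect matching: {(W1,J1), (W2,J4), (W3,J3), (W4,J5)}
All 4 vertices on the smaller side are matched.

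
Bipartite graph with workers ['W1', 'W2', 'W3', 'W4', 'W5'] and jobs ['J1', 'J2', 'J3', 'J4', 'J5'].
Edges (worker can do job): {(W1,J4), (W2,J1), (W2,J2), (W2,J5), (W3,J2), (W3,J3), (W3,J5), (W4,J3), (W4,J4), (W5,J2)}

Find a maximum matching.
Matching: {(W1,J4), (W2,J1), (W3,J5), (W4,J3), (W5,J2)}

Maximum matching (size 5):
  W1 → J4
  W2 → J1
  W3 → J5
  W4 → J3
  W5 → J2

Each worker is assigned to at most one job, and each job to at most one worker.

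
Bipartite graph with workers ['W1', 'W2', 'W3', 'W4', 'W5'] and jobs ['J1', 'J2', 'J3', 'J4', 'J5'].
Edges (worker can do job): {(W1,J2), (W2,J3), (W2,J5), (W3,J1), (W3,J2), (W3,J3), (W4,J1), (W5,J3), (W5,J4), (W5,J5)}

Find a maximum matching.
Matching: {(W1,J2), (W2,J5), (W3,J3), (W4,J1), (W5,J4)}

Maximum matching (size 5):
  W1 → J2
  W2 → J5
  W3 → J3
  W4 → J1
  W5 → J4

Each worker is assigned to at most one job, and each job to at most one worker.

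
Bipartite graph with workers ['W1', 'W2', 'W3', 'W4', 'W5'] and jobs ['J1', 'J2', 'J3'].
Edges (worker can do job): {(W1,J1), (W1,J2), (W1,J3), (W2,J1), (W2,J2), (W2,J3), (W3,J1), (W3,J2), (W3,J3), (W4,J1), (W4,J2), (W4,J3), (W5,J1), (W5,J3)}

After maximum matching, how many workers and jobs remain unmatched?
Unmatched: 2 workers, 0 jobs

Maximum matching size: 3
Workers: 5 total, 3 matched, 2 unmatched
Jobs: 3 total, 3 matched, 0 unmatched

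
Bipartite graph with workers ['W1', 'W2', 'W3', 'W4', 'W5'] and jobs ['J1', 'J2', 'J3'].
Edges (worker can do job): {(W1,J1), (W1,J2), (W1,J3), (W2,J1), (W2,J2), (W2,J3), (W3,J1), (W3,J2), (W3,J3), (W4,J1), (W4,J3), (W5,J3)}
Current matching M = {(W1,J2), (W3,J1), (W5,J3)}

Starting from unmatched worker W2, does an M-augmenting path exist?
No augmenting path from W2

Alternating search from W2 reaches jobs: {J1, J2, J3}.
Every reachable job is already matched in M, and following those matched edges back to workers exposes no further unvisited jobs.
No M-augmenting path from W2 exists.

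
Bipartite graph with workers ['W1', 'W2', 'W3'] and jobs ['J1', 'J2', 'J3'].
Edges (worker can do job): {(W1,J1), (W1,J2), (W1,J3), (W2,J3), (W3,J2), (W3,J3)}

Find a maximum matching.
Matching: {(W1,J1), (W2,J3), (W3,J2)}

Maximum matching (size 3):
  W1 → J1
  W2 → J3
  W3 → J2

Each worker is assigned to at most one job, and each job to at most one worker.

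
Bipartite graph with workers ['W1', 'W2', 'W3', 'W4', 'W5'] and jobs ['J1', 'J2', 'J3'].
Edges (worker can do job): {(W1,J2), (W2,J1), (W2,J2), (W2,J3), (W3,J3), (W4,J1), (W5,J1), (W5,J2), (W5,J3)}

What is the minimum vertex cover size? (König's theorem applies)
Minimum vertex cover size = 3

By König's theorem: in bipartite graphs,
min vertex cover = max matching = 3

Maximum matching has size 3, so minimum vertex cover also has size 3.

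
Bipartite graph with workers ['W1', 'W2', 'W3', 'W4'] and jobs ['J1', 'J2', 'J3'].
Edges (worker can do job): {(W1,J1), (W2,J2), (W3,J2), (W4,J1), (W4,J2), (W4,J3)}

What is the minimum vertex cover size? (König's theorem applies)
Minimum vertex cover size = 3

By König's theorem: in bipartite graphs,
min vertex cover = max matching = 3

Maximum matching has size 3, so minimum vertex cover also has size 3.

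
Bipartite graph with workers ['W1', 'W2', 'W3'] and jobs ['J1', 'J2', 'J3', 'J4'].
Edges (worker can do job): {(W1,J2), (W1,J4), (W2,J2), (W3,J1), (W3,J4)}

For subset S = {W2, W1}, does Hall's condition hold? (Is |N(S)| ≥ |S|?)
Yes: |N(S)| = 2, |S| = 2

Subset S = {W2, W1}
Neighbors N(S) = {J2, J4}

|N(S)| = 2, |S| = 2
Hall's condition: |N(S)| ≥ |S| is satisfied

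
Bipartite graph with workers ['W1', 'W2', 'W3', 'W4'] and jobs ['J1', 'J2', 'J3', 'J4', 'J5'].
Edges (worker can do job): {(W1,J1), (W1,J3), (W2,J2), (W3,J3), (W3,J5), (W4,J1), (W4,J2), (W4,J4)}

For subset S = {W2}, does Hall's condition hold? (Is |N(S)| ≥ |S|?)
Yes: |N(S)| = 1, |S| = 1

Subset S = {W2}
Neighbors N(S) = {J2}

|N(S)| = 1, |S| = 1
Hall's condition: |N(S)| ≥ |S| is satisfied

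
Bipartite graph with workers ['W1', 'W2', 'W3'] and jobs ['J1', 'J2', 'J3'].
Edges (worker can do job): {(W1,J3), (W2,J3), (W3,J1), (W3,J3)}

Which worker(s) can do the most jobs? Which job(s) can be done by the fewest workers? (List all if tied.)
Most versatile: W3 (2 jobs); Least covered: J2 (0 workers)

Worker degrees (jobs they can do): W1:1, W2:1, W3:2
Job degrees (workers who can do it): J1:1, J2:0, J3:3

Maximum worker degree is 2, achieved by: W3
Minimum job degree is 0, achieved by: J2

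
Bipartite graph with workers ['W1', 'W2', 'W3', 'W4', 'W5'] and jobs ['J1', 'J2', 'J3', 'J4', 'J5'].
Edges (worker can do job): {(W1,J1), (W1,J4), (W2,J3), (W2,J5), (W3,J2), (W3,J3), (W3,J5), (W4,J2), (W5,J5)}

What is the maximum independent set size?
Maximum independent set = 6

By König's theorem:
- Min vertex cover = Max matching = 4
- Max independent set = Total vertices - Min vertex cover
- Max independent set = 10 - 4 = 6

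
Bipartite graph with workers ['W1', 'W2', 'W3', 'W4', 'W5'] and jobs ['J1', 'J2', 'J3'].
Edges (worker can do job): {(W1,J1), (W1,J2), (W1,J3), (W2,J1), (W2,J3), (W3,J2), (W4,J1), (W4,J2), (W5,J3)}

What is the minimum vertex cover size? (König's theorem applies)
Minimum vertex cover size = 3

By König's theorem: in bipartite graphs,
min vertex cover = max matching = 3

Maximum matching has size 3, so minimum vertex cover also has size 3.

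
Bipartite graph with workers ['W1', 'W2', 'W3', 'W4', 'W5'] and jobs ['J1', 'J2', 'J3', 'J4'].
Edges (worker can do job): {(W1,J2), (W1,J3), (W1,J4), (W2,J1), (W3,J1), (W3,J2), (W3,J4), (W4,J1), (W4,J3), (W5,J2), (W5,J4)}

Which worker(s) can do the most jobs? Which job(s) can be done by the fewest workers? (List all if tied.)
Most versatile: W1, W3 (3 jobs); Least covered: J3 (2 workers)

Worker degrees (jobs they can do): W1:3, W2:1, W3:3, W4:2, W5:2
Job degrees (workers who can do it): J1:3, J2:3, J3:2, J4:3

Maximum worker degree is 3, achieved by: W1, W3
Minimum job degree is 2, achieved by: J3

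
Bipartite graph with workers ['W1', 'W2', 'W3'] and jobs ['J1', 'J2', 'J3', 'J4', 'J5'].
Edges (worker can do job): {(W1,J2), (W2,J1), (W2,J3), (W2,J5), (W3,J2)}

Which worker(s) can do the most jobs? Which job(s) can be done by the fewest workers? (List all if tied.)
Most versatile: W2 (3 jobs); Least covered: J4 (0 workers)

Worker degrees (jobs they can do): W1:1, W2:3, W3:1
Job degrees (workers who can do it): J1:1, J2:2, J3:1, J4:0, J5:1

Maximum worker degree is 3, achieved by: W2
Minimum job degree is 0, achieved by: J4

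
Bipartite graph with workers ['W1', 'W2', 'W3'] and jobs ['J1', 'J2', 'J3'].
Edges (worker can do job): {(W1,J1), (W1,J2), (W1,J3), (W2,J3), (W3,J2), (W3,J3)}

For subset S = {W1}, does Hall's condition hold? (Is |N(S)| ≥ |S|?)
Yes: |N(S)| = 3, |S| = 1

Subset S = {W1}
Neighbors N(S) = {J1, J2, J3}

|N(S)| = 3, |S| = 1
Hall's condition: |N(S)| ≥ |S| is satisfied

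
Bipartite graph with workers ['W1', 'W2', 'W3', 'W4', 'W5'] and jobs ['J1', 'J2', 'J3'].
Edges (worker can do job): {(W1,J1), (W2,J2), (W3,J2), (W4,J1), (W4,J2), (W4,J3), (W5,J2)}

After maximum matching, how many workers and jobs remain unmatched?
Unmatched: 2 workers, 0 jobs

Maximum matching size: 3
Workers: 5 total, 3 matched, 2 unmatched
Jobs: 3 total, 3 matched, 0 unmatched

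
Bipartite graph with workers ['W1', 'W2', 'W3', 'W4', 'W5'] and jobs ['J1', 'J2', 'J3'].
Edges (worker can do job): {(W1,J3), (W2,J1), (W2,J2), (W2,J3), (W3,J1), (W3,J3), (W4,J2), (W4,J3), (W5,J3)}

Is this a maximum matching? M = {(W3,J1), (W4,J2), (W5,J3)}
Yes, size 3 is maximum

Proposed matching has size 3.
Maximum matching size for this graph: 3.

This is a maximum matching.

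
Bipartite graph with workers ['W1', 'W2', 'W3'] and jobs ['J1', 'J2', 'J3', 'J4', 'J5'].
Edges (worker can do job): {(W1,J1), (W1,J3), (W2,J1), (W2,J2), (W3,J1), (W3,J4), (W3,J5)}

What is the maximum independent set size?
Maximum independent set = 5

By König's theorem:
- Min vertex cover = Max matching = 3
- Max independent set = Total vertices - Min vertex cover
- Max independent set = 8 - 3 = 5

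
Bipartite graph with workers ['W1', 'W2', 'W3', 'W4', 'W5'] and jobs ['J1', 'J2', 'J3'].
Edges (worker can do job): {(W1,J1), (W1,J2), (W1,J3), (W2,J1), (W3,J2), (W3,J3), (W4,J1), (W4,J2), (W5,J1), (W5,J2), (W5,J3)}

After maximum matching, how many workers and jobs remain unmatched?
Unmatched: 2 workers, 0 jobs

Maximum matching size: 3
Workers: 5 total, 3 matched, 2 unmatched
Jobs: 3 total, 3 matched, 0 unmatched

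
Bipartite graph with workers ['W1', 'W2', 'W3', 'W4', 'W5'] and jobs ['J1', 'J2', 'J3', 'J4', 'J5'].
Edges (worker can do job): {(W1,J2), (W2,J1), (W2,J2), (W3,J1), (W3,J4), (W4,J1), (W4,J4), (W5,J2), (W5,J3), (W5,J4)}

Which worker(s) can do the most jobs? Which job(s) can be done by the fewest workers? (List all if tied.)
Most versatile: W5 (3 jobs); Least covered: J5 (0 workers)

Worker degrees (jobs they can do): W1:1, W2:2, W3:2, W4:2, W5:3
Job degrees (workers who can do it): J1:3, J2:3, J3:1, J4:3, J5:0

Maximum worker degree is 3, achieved by: W5
Minimum job degree is 0, achieved by: J5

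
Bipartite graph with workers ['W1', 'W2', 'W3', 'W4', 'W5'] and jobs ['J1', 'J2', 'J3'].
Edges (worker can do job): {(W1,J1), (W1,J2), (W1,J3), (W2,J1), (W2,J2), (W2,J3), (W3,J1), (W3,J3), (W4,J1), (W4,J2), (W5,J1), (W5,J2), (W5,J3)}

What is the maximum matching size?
Maximum matching size = 3

Maximum matching: {(W3,J3), (W4,J1), (W5,J2)}
Size: 3

This assigns 3 workers to 3 distinct jobs.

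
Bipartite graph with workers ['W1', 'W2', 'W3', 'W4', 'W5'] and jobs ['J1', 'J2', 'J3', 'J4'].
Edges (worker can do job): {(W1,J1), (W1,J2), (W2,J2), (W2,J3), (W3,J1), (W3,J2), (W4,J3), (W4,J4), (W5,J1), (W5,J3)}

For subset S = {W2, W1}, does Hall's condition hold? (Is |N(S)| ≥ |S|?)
Yes: |N(S)| = 3, |S| = 2

Subset S = {W2, W1}
Neighbors N(S) = {J1, J2, J3}

|N(S)| = 3, |S| = 2
Hall's condition: |N(S)| ≥ |S| is satisfied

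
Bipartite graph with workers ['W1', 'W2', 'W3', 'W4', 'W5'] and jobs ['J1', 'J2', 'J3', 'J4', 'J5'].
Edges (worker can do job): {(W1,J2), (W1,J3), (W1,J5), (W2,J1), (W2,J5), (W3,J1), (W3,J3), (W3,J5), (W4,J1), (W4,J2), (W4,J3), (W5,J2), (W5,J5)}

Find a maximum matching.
Matching: {(W2,J1), (W3,J5), (W4,J3), (W5,J2)}

Maximum matching (size 4):
  W2 → J1
  W3 → J5
  W4 → J3
  W5 → J2

Each worker is assigned to at most one job, and each job to at most one worker.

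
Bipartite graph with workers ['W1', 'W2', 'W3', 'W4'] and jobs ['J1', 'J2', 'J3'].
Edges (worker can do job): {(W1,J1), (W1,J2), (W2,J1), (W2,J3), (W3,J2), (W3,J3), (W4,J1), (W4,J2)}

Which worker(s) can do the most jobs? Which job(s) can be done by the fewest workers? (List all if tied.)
Most versatile: W1, W2, W3, W4 (2 jobs); Least covered: J3 (2 workers)

Worker degrees (jobs they can do): W1:2, W2:2, W3:2, W4:2
Job degrees (workers who can do it): J1:3, J2:3, J3:2

Maximum worker degree is 2, achieved by: W1, W2, W3, W4
Minimum job degree is 2, achieved by: J3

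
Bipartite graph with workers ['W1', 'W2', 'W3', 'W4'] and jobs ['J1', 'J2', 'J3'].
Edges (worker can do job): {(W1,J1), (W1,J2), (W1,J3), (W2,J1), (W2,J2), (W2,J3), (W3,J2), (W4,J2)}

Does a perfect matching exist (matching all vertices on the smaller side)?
Yes, perfect matching exists (size 3)

Perfect matching: {(W1,J3), (W2,J1), (W4,J2)}
All 3 vertices on the smaller side are matched.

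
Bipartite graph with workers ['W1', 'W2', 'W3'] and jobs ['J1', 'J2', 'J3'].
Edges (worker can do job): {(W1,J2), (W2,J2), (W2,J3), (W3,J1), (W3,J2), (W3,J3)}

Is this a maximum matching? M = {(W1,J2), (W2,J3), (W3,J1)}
Yes, size 3 is maximum

Proposed matching has size 3.
Maximum matching size for this graph: 3.

This is a maximum matching.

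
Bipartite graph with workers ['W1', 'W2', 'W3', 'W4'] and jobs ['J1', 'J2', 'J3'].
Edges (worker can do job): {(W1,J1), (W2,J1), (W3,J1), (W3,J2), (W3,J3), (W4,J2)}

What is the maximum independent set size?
Maximum independent set = 4

By König's theorem:
- Min vertex cover = Max matching = 3
- Max independent set = Total vertices - Min vertex cover
- Max independent set = 7 - 3 = 4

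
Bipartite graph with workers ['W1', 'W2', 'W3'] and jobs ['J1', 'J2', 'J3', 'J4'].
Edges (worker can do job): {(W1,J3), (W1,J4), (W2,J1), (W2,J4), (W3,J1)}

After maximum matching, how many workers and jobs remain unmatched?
Unmatched: 0 workers, 1 jobs

Maximum matching size: 3
Workers: 3 total, 3 matched, 0 unmatched
Jobs: 4 total, 3 matched, 1 unmatched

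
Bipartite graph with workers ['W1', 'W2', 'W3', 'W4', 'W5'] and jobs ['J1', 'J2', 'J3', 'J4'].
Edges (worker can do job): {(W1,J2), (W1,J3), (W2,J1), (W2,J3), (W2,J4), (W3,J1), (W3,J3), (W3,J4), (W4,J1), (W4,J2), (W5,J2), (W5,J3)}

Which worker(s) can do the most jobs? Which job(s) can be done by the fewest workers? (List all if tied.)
Most versatile: W2, W3 (3 jobs); Least covered: J4 (2 workers)

Worker degrees (jobs they can do): W1:2, W2:3, W3:3, W4:2, W5:2
Job degrees (workers who can do it): J1:3, J2:3, J3:4, J4:2

Maximum worker degree is 3, achieved by: W2, W3
Minimum job degree is 2, achieved by: J4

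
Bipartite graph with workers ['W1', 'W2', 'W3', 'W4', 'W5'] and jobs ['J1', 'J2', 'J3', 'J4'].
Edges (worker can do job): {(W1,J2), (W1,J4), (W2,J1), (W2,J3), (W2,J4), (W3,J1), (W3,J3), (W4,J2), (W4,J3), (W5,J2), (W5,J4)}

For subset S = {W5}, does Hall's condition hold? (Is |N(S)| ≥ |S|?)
Yes: |N(S)| = 2, |S| = 1

Subset S = {W5}
Neighbors N(S) = {J2, J4}

|N(S)| = 2, |S| = 1
Hall's condition: |N(S)| ≥ |S| is satisfied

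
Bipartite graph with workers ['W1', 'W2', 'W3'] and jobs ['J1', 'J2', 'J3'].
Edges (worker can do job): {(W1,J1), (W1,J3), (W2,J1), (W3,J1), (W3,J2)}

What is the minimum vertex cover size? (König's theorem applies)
Minimum vertex cover size = 3

By König's theorem: in bipartite graphs,
min vertex cover = max matching = 3

Maximum matching has size 3, so minimum vertex cover also has size 3.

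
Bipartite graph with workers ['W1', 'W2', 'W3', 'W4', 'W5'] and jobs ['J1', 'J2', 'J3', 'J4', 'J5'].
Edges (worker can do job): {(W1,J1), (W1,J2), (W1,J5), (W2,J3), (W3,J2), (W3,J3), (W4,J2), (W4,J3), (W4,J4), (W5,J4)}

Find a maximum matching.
Matching: {(W1,J1), (W3,J2), (W4,J3), (W5,J4)}

Maximum matching (size 4):
  W1 → J1
  W3 → J2
  W4 → J3
  W5 → J4

Each worker is assigned to at most one job, and each job to at most one worker.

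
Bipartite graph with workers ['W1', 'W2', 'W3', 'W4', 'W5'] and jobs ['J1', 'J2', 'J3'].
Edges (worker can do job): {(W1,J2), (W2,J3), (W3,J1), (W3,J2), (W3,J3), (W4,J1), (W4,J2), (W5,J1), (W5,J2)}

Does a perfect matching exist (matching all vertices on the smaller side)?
Yes, perfect matching exists (size 3)

Perfect matching: {(W2,J3), (W3,J1), (W5,J2)}
All 3 vertices on the smaller side are matched.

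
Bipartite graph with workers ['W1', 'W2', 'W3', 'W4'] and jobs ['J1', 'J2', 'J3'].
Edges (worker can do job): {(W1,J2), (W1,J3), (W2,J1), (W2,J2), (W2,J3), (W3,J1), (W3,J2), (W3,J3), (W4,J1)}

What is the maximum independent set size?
Maximum independent set = 4

By König's theorem:
- Min vertex cover = Max matching = 3
- Max independent set = Total vertices - Min vertex cover
- Max independent set = 7 - 3 = 4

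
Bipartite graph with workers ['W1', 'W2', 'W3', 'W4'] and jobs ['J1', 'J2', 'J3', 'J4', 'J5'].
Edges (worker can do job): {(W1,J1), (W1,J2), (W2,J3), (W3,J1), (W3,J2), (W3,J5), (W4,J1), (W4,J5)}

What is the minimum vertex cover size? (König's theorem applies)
Minimum vertex cover size = 4

By König's theorem: in bipartite graphs,
min vertex cover = max matching = 4

Maximum matching has size 4, so minimum vertex cover also has size 4.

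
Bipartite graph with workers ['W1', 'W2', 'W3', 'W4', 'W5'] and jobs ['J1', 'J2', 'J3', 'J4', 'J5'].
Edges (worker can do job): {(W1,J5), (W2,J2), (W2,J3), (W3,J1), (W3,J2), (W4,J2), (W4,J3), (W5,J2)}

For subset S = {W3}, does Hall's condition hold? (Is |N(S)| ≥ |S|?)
Yes: |N(S)| = 2, |S| = 1

Subset S = {W3}
Neighbors N(S) = {J1, J2}

|N(S)| = 2, |S| = 1
Hall's condition: |N(S)| ≥ |S| is satisfied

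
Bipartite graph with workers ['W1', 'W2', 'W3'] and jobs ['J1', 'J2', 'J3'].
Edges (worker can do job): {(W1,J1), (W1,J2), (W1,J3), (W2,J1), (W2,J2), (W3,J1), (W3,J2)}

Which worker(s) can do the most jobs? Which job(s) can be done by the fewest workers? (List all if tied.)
Most versatile: W1 (3 jobs); Least covered: J3 (1 workers)

Worker degrees (jobs they can do): W1:3, W2:2, W3:2
Job degrees (workers who can do it): J1:3, J2:3, J3:1

Maximum worker degree is 3, achieved by: W1
Minimum job degree is 1, achieved by: J3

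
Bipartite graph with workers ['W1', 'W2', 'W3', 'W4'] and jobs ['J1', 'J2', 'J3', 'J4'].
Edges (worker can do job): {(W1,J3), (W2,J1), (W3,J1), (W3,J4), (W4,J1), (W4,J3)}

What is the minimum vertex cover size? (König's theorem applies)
Minimum vertex cover size = 3

By König's theorem: in bipartite graphs,
min vertex cover = max matching = 3

Maximum matching has size 3, so minimum vertex cover also has size 3.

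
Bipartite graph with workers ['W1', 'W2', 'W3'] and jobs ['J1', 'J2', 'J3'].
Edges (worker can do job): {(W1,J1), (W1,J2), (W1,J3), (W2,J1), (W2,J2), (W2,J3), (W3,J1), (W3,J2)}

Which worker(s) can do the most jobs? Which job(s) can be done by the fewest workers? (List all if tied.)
Most versatile: W1, W2 (3 jobs); Least covered: J3 (2 workers)

Worker degrees (jobs they can do): W1:3, W2:3, W3:2
Job degrees (workers who can do it): J1:3, J2:3, J3:2

Maximum worker degree is 3, achieved by: W1, W2
Minimum job degree is 2, achieved by: J3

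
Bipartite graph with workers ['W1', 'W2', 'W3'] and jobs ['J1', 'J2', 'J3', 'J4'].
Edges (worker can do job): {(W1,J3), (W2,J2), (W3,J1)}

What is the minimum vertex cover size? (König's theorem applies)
Minimum vertex cover size = 3

By König's theorem: in bipartite graphs,
min vertex cover = max matching = 3

Maximum matching has size 3, so minimum vertex cover also has size 3.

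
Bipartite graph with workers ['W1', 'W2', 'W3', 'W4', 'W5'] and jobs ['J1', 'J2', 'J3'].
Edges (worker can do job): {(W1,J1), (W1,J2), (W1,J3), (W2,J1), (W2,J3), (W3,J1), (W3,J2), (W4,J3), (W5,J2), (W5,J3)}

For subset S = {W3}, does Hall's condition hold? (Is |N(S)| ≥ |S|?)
Yes: |N(S)| = 2, |S| = 1

Subset S = {W3}
Neighbors N(S) = {J1, J2}

|N(S)| = 2, |S| = 1
Hall's condition: |N(S)| ≥ |S| is satisfied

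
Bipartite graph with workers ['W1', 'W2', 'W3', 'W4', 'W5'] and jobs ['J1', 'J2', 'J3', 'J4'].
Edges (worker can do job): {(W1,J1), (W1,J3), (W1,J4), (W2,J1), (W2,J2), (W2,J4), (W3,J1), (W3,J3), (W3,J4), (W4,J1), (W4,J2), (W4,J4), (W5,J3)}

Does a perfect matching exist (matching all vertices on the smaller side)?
Yes, perfect matching exists (size 4)

Perfect matching: {(W2,J2), (W3,J1), (W4,J4), (W5,J3)}
All 4 vertices on the smaller side are matched.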